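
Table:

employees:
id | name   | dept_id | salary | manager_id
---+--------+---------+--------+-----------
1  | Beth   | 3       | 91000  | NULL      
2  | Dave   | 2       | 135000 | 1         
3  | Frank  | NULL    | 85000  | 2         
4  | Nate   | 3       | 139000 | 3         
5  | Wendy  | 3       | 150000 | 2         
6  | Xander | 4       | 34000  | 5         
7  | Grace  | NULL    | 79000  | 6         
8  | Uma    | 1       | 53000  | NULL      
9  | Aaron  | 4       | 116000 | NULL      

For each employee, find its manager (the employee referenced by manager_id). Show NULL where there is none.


This is a self-join: employees is joined to a second copy of itself, matching each row's manager_id to another row's id. Use LEFT JOIN so rows with manager_id=NULL are kept.
  - employee 1 (Beth): manager_id=NULL -> NULL
  - employee 2 (Dave): manager_id=1 -> Beth
  - employee 3 (Frank): manager_id=2 -> Dave
  - employee 4 (Nate): manager_id=3 -> Frank
  - employee 5 (Wendy): manager_id=2 -> Dave
  - employee 6 (Xander): manager_id=5 -> Wendy
  - employee 7 (Grace): manager_id=6 -> Xander
  - employee 8 (Uma): manager_id=NULL -> NULL
  - employee 9 (Aaron): manager_id=NULL -> NULL

SQL:
SELECT a.name AS item, b.name AS manager
FROM employees a
LEFT JOIN employees b ON a.manager_id = b.id

Result:
item   | manager
-------+--------
Beth   | NULL   
Dave   | Beth   
Frank  | Dave   
Nate   | Frank  
Wendy  | Dave   
Xander | Wendy  
Grace  | Xander 
Uma    | NULL   
Aaron  | NULL   


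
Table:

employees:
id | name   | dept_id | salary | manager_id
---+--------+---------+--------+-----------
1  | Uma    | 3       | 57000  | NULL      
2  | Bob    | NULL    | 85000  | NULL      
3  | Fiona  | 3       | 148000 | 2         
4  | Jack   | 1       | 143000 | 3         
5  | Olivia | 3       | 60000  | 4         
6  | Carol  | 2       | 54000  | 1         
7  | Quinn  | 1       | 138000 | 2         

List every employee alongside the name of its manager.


This is a self-join: employees is joined to a second copy of itself, matching each row's manager_id to another row's id. Use LEFT JOIN so rows with manager_id=NULL are kept.
  - employee 1 (Uma): manager_id=NULL -> NULL
  - employee 2 (Bob): manager_id=NULL -> NULL
  - employee 3 (Fiona): manager_id=2 -> Bob
  - employee 4 (Jack): manager_id=3 -> Fiona
  - employee 5 (Olivia): manager_id=4 -> Jack
  - employee 6 (Carol): manager_id=1 -> Uma
  - employee 7 (Quinn): manager_id=2 -> Bob

SQL:
SELECT a.name AS item, b.name AS manager
FROM employees a
LEFT JOIN employees b ON a.manager_id = b.id

Result:
item   | manager
-------+--------
Uma    | NULL   
Bob    | NULL   
Fiona  | Bob    
Jack   | Fiona  
Olivia | Jack   
Carol  | Uma    
Quinn  | Bob    


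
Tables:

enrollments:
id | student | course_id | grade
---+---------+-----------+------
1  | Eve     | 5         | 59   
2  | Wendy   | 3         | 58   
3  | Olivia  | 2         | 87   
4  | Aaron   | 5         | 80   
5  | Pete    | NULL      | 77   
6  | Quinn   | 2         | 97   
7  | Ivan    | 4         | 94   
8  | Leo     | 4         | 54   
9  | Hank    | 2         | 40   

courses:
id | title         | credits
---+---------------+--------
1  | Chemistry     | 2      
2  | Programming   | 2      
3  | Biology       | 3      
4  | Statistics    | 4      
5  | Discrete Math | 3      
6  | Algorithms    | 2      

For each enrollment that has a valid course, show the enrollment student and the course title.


INNER JOIN keeps only enrollments rows whose course_id matches an id in courses. Walk through each enrollment:
  - enrollment 1 (Eve): course_id=5 -> matches Discrete Math
  - enrollment 2 (Wendy): course_id=3 -> matches Biology
  - enrollment 3 (Olivia): course_id=2 -> matches Programming
  - enrollment 4 (Aaron): course_id=5 -> matches Discrete Math
  - enrollment 5 (Pete): course_id=NULL, no match -> dropped
  - enrollment 6 (Quinn): course_id=2 -> matches Programming
  - enrollment 7 (Ivan): course_id=4 -> matches Statistics
  - enrollment 8 (Leo): course_id=4 -> matches Statistics
  - enrollment 9 (Hank): course_id=2 -> matches Programming
So 1 of 9 rows is dropped.

SQL:
SELECT a.student, b.title AS course
FROM enrollments a
INNER JOIN courses b ON a.course_id = b.id

Result:
student | course       
--------+--------------
Eve     | Discrete Math
Wendy   | Biology      
Olivia  | Programming  
Aaron   | Discrete Math
Quinn   | Programming  
Ivan    | Statistics   
Leo     | Statistics   
Hank    | Programming  


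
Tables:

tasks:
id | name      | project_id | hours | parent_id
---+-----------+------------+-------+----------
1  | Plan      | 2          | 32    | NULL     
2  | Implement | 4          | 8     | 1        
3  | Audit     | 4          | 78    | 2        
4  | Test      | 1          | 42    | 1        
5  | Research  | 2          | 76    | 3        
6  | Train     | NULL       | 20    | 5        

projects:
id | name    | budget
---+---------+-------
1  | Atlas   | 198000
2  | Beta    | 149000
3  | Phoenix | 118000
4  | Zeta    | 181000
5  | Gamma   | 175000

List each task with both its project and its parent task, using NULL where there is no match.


Two LEFT JOINs from the same base table tasks: one to projects via project_id, one to tasks itself via parent_id. Both are LEFT so every task is preserved.
Match against projects:
  - task 1 (Plan): project_id=2 -> matches Beta
  - task 2 (Implement): project_id=4 -> matches Zeta
  - task 3 (Audit): project_id=4 -> matches Zeta
  - task 4 (Test): project_id=1 -> matches Atlas
  - task 5 (Research): project_id=2 -> matches Beta
  - task 6 (Train): project_id=NULL, no match -> kept with NULL
Match against tasks (self):
  - task 1 (Plan): parent_id=NULL -> NULL
  - task 2 (Implement): parent_id=1 -> Plan
  - task 3 (Audit): parent_id=2 -> Implement
  - task 4 (Test): parent_id=1 -> Plan
  - task 5 (Research): parent_id=3 -> Audit
  - task 6 (Train): parent_id=5 -> Research

SQL:
SELECT a.name, b.name AS project, c.name AS parent
FROM tasks a
LEFT JOIN projects b ON a.project_id = b.id
LEFT JOIN tasks c ON a.parent_id = c.id

Result:
name      | project | parent   
----------+---------+----------
Plan      | Beta    | NULL     
Implement | Zeta    | Plan     
Audit     | Zeta    | Implement
Test      | Atlas   | Plan     
Research  | Beta    | Audit    
Train     | NULL    | Research 


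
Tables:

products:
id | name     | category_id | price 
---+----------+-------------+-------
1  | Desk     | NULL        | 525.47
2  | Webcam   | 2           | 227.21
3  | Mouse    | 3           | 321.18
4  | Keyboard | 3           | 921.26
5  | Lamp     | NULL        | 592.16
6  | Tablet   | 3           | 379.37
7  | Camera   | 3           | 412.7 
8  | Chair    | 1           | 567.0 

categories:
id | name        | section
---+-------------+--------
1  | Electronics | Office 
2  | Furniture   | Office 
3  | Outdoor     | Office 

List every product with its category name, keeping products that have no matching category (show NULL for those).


LEFT JOIN keeps every row from products (the left table); where category_id has no match in categories, the category columns become NULL. Walk through each product:
  - product 1 (Desk): category_id=NULL, no match -> kept with NULL
  - product 2 (Webcam): category_id=2 -> matches Furniture
  - product 3 (Mouse): category_id=3 -> matches Outdoor
  - product 4 (Keyboard): category_id=3 -> matches Outdoor
  - product 5 (Lamp): category_id=NULL, no match -> kept with NULL
  - product 6 (Tablet): category_id=3 -> matches Outdoor
  - product 7 (Camera): category_id=3 -> matches Outdoor
  - product 8 (Chair): category_id=1 -> matches Electronics
All 8 rows appear; 2 have NULL category.

SQL:
SELECT a.name, b.name AS category
FROM products a
LEFT JOIN categories b ON a.category_id = b.id

Result:
name     | category   
---------+------------
Desk     | NULL       
Webcam   | Furniture  
Mouse    | Outdoor    
Keyboard | Outdoor    
Lamp     | NULL       
Tablet   | Outdoor    
Camera   | Outdoor    
Chair    | Electronics


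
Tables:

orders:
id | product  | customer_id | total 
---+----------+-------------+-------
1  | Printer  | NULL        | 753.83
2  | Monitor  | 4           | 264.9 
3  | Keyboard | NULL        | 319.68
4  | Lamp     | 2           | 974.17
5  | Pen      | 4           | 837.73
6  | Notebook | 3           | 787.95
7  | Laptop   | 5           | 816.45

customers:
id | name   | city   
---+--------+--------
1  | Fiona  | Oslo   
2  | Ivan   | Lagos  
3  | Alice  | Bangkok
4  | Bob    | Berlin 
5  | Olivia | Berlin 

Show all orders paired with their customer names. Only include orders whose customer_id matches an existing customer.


INNER JOIN keeps only orders rows whose customer_id matches an id in customers. Walk through each order:
  - order 1 (Printer): customer_id=NULL, no match -> dropped
  - order 2 (Monitor): customer_id=4 -> matches Bob
  - order 3 (Keyboard): customer_id=NULL, no match -> dropped
  - order 4 (Lamp): customer_id=2 -> matches Ivan
  - order 5 (Pen): customer_id=4 -> matches Bob
  - order 6 (Notebook): customer_id=3 -> matches Alice
  - order 7 (Laptop): customer_id=5 -> matches Olivia
So 2 of 7 rows are dropped.

SQL:
SELECT a.product, b.name AS customer
FROM orders a
INNER JOIN customers b ON a.customer_id = b.id

Result:
product  | customer
---------+---------
Monitor  | Bob     
Lamp     | Ivan    
Pen      | Bob     
Notebook | Alice   
Laptop   | Olivia  


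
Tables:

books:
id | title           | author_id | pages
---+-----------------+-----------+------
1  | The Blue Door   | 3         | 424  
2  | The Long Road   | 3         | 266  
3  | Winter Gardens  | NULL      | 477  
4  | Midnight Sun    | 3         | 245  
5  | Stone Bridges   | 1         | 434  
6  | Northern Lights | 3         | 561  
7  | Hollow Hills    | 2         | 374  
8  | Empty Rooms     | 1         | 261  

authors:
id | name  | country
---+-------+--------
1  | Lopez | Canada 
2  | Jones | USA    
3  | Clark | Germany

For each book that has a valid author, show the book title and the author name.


INNER JOIN keeps only books rows whose author_id matches an id in authors. Walk through each book:
  - book 1 (The Blue Door): author_id=3 -> matches Clark
  - book 2 (The Long Road): author_id=3 -> matches Clark
  - book 3 (Winter Gardens): author_id=NULL, no match -> dropped
  - book 4 (Midnight Sun): author_id=3 -> matches Clark
  - book 5 (Stone Bridges): author_id=1 -> matches Lopez
  - book 6 (Northern Lights): author_id=3 -> matches Clark
  - book 7 (Hollow Hills): author_id=2 -> matches Jones
  - book 8 (Empty Rooms): author_id=1 -> matches Lopez
So 1 of 8 rows is dropped.

SQL:
SELECT a.title, b.name AS author
FROM books a
INNER JOIN authors b ON a.author_id = b.id

Result:
title           | author
----------------+-------
The Blue Door   | Clark 
The Long Road   | Clark 
Midnight Sun    | Clark 
Stone Bridges   | Lopez 
Northern Lights | Clark 
Hollow Hills    | Jones 
Empty Rooms     | Lopez 


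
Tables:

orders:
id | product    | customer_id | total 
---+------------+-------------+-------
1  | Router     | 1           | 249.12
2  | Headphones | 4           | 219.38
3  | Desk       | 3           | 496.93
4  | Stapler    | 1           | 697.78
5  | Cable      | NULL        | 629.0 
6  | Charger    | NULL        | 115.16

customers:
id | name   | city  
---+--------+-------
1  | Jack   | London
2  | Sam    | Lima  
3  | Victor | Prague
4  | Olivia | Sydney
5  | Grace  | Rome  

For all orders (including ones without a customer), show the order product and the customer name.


LEFT JOIN keeps every row from orders (the left table); where customer_id has no match in customers, the customer columns become NULL. Walk through each order:
  - order 1 (Router): customer_id=1 -> matches Jack
  - order 2 (Headphones): customer_id=4 -> matches Olivia
  - order 3 (Desk): customer_id=3 -> matches Victor
  - order 4 (Stapler): customer_id=1 -> matches Jack
  - order 5 (Cable): customer_id=NULL, no match -> kept with NULL
  - order 6 (Charger): customer_id=NULL, no match -> kept with NULL
All 6 rows appear; 2 have NULL customer.

SQL:
SELECT a.product, b.name AS customer
FROM orders a
LEFT JOIN customers b ON a.customer_id = b.id

Result:
product    | customer
-----------+---------
Router     | Jack    
Headphones | Olivia  
Desk       | Victor  
Stapler    | Jack    
Cable      | NULL    
Charger    | NULL    


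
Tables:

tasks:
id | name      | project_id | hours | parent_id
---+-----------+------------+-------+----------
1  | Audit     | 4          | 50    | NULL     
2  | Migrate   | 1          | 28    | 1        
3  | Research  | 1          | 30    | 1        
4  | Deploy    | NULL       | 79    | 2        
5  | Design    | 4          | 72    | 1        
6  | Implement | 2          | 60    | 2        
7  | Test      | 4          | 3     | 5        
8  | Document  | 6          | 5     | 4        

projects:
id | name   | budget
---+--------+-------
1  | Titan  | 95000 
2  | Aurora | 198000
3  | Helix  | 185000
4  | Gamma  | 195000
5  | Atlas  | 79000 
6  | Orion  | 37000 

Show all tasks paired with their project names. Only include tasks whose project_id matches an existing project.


INNER JOIN keeps only tasks rows whose project_id matches an id in projects. Walk through each task:
  - task 1 (Audit): project_id=4 -> matches Gamma
  - task 2 (Migrate): project_id=1 -> matches Titan
  - task 3 (Research): project_id=1 -> matches Titan
  - task 4 (Deploy): project_id=NULL, no match -> dropped
  - task 5 (Design): project_id=4 -> matches Gamma
  - task 6 (Implement): project_id=2 -> matches Aurora
  - task 7 (Test): project_id=4 -> matches Gamma
  - task 8 (Document): project_id=6 -> matches Orion
So 1 of 8 rows is dropped.

SQL:
SELECT a.name, b.name AS project
FROM tasks a
INNER JOIN projects b ON a.project_id = b.id

Result:
name      | project
----------+--------
Audit     | Gamma  
Migrate   | Titan  
Research  | Titan  
Design    | Gamma  
Implement | Aurora 
Test      | Gamma  
Document  | Orion  


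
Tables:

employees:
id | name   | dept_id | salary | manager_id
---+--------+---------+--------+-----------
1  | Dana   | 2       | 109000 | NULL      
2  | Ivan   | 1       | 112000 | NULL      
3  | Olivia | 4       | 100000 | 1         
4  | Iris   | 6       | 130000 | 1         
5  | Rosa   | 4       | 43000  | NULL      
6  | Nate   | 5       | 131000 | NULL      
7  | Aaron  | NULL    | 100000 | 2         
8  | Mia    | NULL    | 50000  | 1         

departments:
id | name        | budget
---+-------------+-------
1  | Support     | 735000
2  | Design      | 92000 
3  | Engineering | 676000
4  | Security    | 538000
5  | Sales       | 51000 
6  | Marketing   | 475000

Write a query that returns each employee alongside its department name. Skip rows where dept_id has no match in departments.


INNER JOIN keeps only employees rows whose dept_id matches an id in departments. Walk through each employee:
  - employee 1 (Dana): dept_id=2 -> matches Design
  - employee 2 (Ivan): dept_id=1 -> matches Support
  - employee 3 (Olivia): dept_id=4 -> matches Security
  - employee 4 (Iris): dept_id=6 -> matches Marketing
  - employee 5 (Rosa): dept_id=4 -> matches Security
  - employee 6 (Nate): dept_id=5 -> matches Sales
  - employee 7 (Aaron): dept_id=NULL, no match -> dropped
  - employee 8 (Mia): dept_id=NULL, no match -> dropped
So 2 of 8 rows are dropped.

SQL:
SELECT a.name, b.name AS department
FROM employees a
INNER JOIN departments b ON a.dept_id = b.id

Result:
name   | department
-------+-----------
Dana   | Design    
Ivan   | Support   
Olivia | Security  
Iris   | Marketing 
Rosa   | Security  
Nate   | Sales     


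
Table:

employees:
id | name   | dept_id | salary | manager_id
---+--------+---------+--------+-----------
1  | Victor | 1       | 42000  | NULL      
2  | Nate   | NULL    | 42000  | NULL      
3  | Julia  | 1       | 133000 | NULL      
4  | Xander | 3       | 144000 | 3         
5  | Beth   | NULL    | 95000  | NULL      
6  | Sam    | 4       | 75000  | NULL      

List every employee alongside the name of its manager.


This is a self-join: employees is joined to a second copy of itself, matching each row's manager_id to another row's id. Use LEFT JOIN so rows with manager_id=NULL are kept.
  - employee 1 (Victor): manager_id=NULL -> NULL
  - employee 2 (Nate): manager_id=NULL -> NULL
  - employee 3 (Julia): manager_id=NULL -> NULL
  - employee 4 (Xander): manager_id=3 -> Julia
  - employee 5 (Beth): manager_id=NULL -> NULL
  - employee 6 (Sam): manager_id=NULL -> NULL

SQL:
SELECT a.name AS item, b.name AS manager
FROM employees a
LEFT JOIN employees b ON a.manager_id = b.id

Result:
item   | manager
-------+--------
Victor | NULL   
Nate   | NULL   
Julia  | NULL   
Xander | Julia  
Beth   | NULL   
Sam    | NULL   


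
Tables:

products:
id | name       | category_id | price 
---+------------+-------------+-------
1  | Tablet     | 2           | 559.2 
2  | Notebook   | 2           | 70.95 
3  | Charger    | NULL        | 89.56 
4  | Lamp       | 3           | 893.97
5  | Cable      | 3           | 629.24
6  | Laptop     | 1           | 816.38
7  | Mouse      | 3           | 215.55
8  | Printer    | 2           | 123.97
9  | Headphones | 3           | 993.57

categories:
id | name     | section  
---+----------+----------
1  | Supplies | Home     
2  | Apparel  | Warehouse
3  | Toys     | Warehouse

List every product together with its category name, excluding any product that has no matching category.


INNER JOIN keeps only products rows whose category_id matches an id in categories. Walk through each product:
  - product 1 (Tablet): category_id=2 -> matches Apparel
  - product 2 (Notebook): category_id=2 -> matches Apparel
  - product 3 (Charger): category_id=NULL, no match -> dropped
  - product 4 (Lamp): category_id=3 -> matches Toys
  - product 5 (Cable): category_id=3 -> matches Toys
  - product 6 (Laptop): category_id=1 -> matches Supplies
  - product 7 (Mouse): category_id=3 -> matches Toys
  - product 8 (Printer): category_id=2 -> matches Apparel
  - product 9 (Headphones): category_id=3 -> matches Toys
So 1 of 9 rows is dropped.

SQL:
SELECT a.name, b.name AS category
FROM products a
INNER JOIN categories b ON a.category_id = b.id

Result:
name       | category
-----------+---------
Tablet     | Apparel 
Notebook   | Apparel 
Lamp       | Toys    
Cable      | Toys    
Laptop     | Supplies
Mouse      | Toys    
Printer    | Apparel 
Headphones | Toys    


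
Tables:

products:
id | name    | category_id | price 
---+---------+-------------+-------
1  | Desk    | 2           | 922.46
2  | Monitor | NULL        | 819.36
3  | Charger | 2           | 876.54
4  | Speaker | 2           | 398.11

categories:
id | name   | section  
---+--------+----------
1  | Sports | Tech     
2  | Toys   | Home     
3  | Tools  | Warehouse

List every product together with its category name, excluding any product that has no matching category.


INNER JOIN keeps only products rows whose category_id matches an id in categories. Walk through each product:
  - product 1 (Desk): category_id=2 -> matches Toys
  - product 2 (Monitor): category_id=NULL, no match -> dropped
  - product 3 (Charger): category_id=2 -> matches Toys
  - product 4 (Speaker): category_id=2 -> matches Toys
So 1 of 4 rows is dropped.

SQL:
SELECT a.name, b.name AS category
FROM products a
INNER JOIN categories b ON a.category_id = b.id

Result:
name    | category
--------+---------
Desk    | Toys    
Charger | Toys    
Speaker | Toys    


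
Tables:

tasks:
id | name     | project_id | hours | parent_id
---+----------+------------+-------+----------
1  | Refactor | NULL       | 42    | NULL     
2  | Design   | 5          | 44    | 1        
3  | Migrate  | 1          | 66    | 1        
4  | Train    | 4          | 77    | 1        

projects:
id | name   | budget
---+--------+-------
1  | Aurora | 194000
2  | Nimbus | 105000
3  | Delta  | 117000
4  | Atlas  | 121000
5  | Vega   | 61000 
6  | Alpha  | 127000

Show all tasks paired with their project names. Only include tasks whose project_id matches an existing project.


INNER JOIN keeps only tasks rows whose project_id matches an id in projects. Walk through each task:
  - task 1 (Refactor): project_id=NULL, no match -> dropped
  - task 2 (Design): project_id=5 -> matches Vega
  - task 3 (Migrate): project_id=1 -> matches Aurora
  - task 4 (Train): project_id=4 -> matches Atlas
So 1 of 4 rows is dropped.

SQL:
SELECT a.name, b.name AS project
FROM tasks a
INNER JOIN projects b ON a.project_id = b.id

Result:
name    | project
--------+--------
Design  | Vega   
Migrate | Aurora 
Train   | Atlas  


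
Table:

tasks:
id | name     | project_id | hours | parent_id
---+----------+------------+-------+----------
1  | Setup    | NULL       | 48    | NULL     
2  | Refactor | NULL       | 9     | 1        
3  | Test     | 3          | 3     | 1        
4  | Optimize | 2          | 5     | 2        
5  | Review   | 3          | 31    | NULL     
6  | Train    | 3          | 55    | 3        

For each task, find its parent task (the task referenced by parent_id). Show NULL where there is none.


This is a self-join: tasks is joined to a second copy of itself, matching each row's parent_id to another row's id. Use LEFT JOIN so rows with parent_id=NULL are kept.
  - task 1 (Setup): parent_id=NULL -> NULL
  - task 2 (Refactor): parent_id=1 -> Setup
  - task 3 (Test): parent_id=1 -> Setup
  - task 4 (Optimize): parent_id=2 -> Refactor
  - task 5 (Review): parent_id=NULL -> NULL
  - task 6 (Train): parent_id=3 -> Test

SQL:
SELECT a.name AS item, b.name AS parent
FROM tasks a
LEFT JOIN tasks b ON a.parent_id = b.id

Result:
item     | parent  
---------+---------
Setup    | NULL    
Refactor | Setup   
Test     | Setup   
Optimize | Refactor
Review   | NULL    
Train    | Test    


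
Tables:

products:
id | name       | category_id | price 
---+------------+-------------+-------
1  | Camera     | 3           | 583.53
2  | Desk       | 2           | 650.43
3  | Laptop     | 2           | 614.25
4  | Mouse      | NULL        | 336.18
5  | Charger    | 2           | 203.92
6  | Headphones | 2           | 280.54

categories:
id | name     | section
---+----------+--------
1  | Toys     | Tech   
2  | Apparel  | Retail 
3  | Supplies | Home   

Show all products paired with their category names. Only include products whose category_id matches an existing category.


INNER JOIN keeps only products rows whose category_id matches an id in categories. Walk through each product:
  - product 1 (Camera): category_id=3 -> matches Supplies
  - product 2 (Desk): category_id=2 -> matches Apparel
  - product 3 (Laptop): category_id=2 -> matches Apparel
  - product 4 (Mouse): category_id=NULL, no match -> dropped
  - product 5 (Charger): category_id=2 -> matches Apparel
  - product 6 (Headphones): category_id=2 -> matches Apparel
So 1 of 6 rows is dropped.

SQL:
SELECT a.name, b.name AS category
FROM products a
INNER JOIN categories b ON a.category_id = b.id

Result:
name       | category
-----------+---------
Camera     | Supplies
Desk       | Apparel 
Laptop     | Apparel 
Charger    | Apparel 
Headphones | Apparel 


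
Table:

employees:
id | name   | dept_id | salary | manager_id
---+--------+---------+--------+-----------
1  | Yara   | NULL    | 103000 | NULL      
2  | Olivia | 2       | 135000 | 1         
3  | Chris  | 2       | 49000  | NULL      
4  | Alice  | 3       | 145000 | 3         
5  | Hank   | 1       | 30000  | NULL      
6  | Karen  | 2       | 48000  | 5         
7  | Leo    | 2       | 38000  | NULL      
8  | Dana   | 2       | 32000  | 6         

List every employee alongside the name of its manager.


This is a self-join: employees is joined to a second copy of itself, matching each row's manager_id to another row's id. Use LEFT JOIN so rows with manager_id=NULL are kept.
  - employee 1 (Yara): manager_id=NULL -> NULL
  - employee 2 (Olivia): manager_id=1 -> Yara
  - employee 3 (Chris): manager_id=NULL -> NULL
  - employee 4 (Alice): manager_id=3 -> Chris
  - employee 5 (Hank): manager_id=NULL -> NULL
  - employee 6 (Karen): manager_id=5 -> Hank
  - employee 7 (Leo): manager_id=NULL -> NULL
  - employee 8 (Dana): manager_id=6 -> Karen

SQL:
SELECT a.name AS item, b.name AS manager
FROM employees a
LEFT JOIN employees b ON a.manager_id = b.id

Result:
item   | manager
-------+--------
Yara   | NULL   
Olivia | Yara   
Chris  | NULL   
Alice  | Chris  
Hank   | NULL   
Karen  | Hank   
Leo    | NULL   
Dana   | Karen  


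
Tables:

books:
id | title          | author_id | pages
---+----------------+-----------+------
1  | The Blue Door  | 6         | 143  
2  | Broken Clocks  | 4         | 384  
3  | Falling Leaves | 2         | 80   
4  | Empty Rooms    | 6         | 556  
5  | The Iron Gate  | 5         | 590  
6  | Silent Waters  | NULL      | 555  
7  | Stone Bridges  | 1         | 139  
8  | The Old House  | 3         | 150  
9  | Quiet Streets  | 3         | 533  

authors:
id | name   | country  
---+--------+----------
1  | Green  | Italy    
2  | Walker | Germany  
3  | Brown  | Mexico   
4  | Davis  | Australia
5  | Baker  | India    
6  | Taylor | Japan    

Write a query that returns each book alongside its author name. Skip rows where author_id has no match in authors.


INNER JOIN keeps only books rows whose author_id matches an id in authors. Walk through each book:
  - book 1 (The Blue Door): author_id=6 -> matches Taylor
  - book 2 (Broken Clocks): author_id=4 -> matches Davis
  - book 3 (Falling Leaves): author_id=2 -> matches Walker
  - book 4 (Empty Rooms): author_id=6 -> matches Taylor
  - book 5 (The Iron Gate): author_id=5 -> matches Baker
  - book 6 (Silent Waters): author_id=NULL, no match -> dropped
  - book 7 (Stone Bridges): author_id=1 -> matches Green
  - book 8 (The Old House): author_id=3 -> matches Brown
  - book 9 (Quiet Streets): author_id=3 -> matches Brown
So 1 of 9 rows is dropped.

SQL:
SELECT a.title, b.name AS author
FROM books a
INNER JOIN authors b ON a.author_id = b.id

Result:
title          | author
---------------+-------
The Blue Door  | Taylor
Broken Clocks  | Davis 
Falling Leaves | Walker
Empty Rooms    | Taylor
The Iron Gate  | Baker 
Stone Bridges  | Green 
The Old House  | Brown 
Quiet Streets  | Brown 


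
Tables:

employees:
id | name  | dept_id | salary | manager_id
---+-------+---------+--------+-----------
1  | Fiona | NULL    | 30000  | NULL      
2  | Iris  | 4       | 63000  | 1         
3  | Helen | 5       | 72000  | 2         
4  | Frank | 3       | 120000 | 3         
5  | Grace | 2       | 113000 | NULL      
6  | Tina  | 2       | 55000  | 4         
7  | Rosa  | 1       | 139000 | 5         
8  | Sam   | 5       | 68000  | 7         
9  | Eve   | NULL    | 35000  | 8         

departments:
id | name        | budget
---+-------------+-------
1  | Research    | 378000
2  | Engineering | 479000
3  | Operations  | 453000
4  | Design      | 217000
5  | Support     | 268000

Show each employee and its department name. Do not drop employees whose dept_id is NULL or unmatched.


LEFT JOIN keeps every row from employees (the left table); where dept_id has no match in departments, the department columns become NULL. Walk through each employee:
  - employee 1 (Fiona): dept_id=NULL, no match -> kept with NULL
  - employee 2 (Iris): dept_id=4 -> matches Design
  - employee 3 (Helen): dept_id=5 -> matches Support
  - employee 4 (Frank): dept_id=3 -> matches Operations
  - employee 5 (Grace): dept_id=2 -> matches Engineering
  - employee 6 (Tina): dept_id=2 -> matches Engineering
  - employee 7 (Rosa): dept_id=1 -> matches Research
  - employee 8 (Sam): dept_id=5 -> matches Support
  - employee 9 (Eve): dept_id=NULL, no match -> kept with NULL
All 9 rows appear; 2 have NULL department.

SQL:
SELECT a.name, b.name AS department
FROM employees a
LEFT JOIN departments b ON a.dept_id = b.id

Result:
name  | department 
------+------------
Fiona | NULL       
Iris  | Design     
Helen | Support    
Frank | Operations 
Grace | Engineering
Tina  | Engineering
Rosa  | Research   
Sam   | Support    
Eve   | NULL       


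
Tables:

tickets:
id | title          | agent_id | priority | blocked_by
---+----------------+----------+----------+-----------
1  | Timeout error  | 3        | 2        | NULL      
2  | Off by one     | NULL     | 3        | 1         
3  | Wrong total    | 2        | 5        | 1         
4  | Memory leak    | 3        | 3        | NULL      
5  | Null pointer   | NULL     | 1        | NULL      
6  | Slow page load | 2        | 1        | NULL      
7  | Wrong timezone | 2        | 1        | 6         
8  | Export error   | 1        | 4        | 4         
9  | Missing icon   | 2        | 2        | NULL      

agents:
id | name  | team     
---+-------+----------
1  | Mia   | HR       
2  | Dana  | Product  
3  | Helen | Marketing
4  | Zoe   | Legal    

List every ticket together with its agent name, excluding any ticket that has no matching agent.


INNER JOIN keeps only tickets rows whose agent_id matches an id in agents. Walk through each ticket:
  - ticket 1 (Timeout error): agent_id=3 -> matches Helen
  - ticket 2 (Off by one): agent_id=NULL, no match -> dropped
  - ticket 3 (Wrong total): agent_id=2 -> matches Dana
  - ticket 4 (Memory leak): agent_id=3 -> matches Helen
  - ticket 5 (Null pointer): agent_id=NULL, no match -> dropped
  - ticket 6 (Slow page load): agent_id=2 -> matches Dana
  - ticket 7 (Wrong timezone): agent_id=2 -> matches Dana
  - ticket 8 (Export error): agent_id=1 -> matches Mia
  - ticket 9 (Missing icon): agent_id=2 -> matches Dana
So 2 of 9 rows are dropped.

SQL:
SELECT a.title, b.name AS agent
FROM tickets a
INNER JOIN agents b ON a.agent_id = b.id

Result:
title          | agent
---------------+------
Timeout error  | Helen
Wrong total    | Dana 
Memory leak    | Helen
Slow page load | Dana 
Wrong timezone | Dana 
Export error   | Mia  
Missing icon   | Dana 


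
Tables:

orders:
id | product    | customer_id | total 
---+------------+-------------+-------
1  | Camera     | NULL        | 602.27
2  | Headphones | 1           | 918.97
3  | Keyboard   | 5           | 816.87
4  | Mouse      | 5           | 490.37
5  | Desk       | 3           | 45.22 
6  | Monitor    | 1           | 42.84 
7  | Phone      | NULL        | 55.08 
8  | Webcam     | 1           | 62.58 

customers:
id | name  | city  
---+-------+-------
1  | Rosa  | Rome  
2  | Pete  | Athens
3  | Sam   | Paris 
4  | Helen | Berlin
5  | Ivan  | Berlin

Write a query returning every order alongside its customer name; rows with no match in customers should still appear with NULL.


LEFT JOIN keeps every row from orders (the left table); where customer_id has no match in customers, the customer columns become NULL. Walk through each order:
  - order 1 (Camera): customer_id=NULL, no match -> kept with NULL
  - order 2 (Headphones): customer_id=1 -> matches Rosa
  - order 3 (Keyboard): customer_id=5 -> matches Ivan
  - order 4 (Mouse): customer_id=5 -> matches Ivan
  - order 5 (Desk): customer_id=3 -> matches Sam
  - order 6 (Monitor): customer_id=1 -> matches Rosa
  - order 7 (Phone): customer_id=NULL, no match -> kept with NULL
  - order 8 (Webcam): customer_id=1 -> matches Rosa
All 8 rows appear; 2 have NULL customer.

SQL:
SELECT a.product, b.name AS customer
FROM orders a
LEFT JOIN customers b ON a.customer_id = b.id

Result:
product    | customer
-----------+---------
Camera     | NULL    
Headphones | Rosa    
Keyboard   | Ivan    
Mouse      | Ivan    
Desk       | Sam     
Monitor    | Rosa    
Phone      | NULL    
Webcam     | Rosa    


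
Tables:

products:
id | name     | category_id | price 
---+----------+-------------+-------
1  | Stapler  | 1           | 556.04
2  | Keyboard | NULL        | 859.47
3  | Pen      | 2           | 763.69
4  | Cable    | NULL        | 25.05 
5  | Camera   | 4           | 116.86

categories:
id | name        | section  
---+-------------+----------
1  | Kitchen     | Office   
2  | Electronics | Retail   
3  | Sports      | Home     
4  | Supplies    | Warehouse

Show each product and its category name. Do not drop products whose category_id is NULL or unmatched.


LEFT JOIN keeps every row from products (the left table); where category_id has no match in categories, the category columns become NULL. Walk through each product:
  - product 1 (Stapler): category_id=1 -> matches Kitchen
  - product 2 (Keyboard): category_id=NULL, no match -> kept with NULL
  - product 3 (Pen): category_id=2 -> matches Electronics
  - product 4 (Cable): category_id=NULL, no match -> kept with NULL
  - product 5 (Camera): category_id=4 -> matches Supplies
All 5 rows appear; 2 have NULL category.

SQL:
SELECT a.name, b.name AS category
FROM products a
LEFT JOIN categories b ON a.category_id = b.id

Result:
name     | category   
---------+------------
Stapler  | Kitchen    
Keyboard | NULL       
Pen      | Electronics
Cable    | NULL       
Camera   | Supplies   


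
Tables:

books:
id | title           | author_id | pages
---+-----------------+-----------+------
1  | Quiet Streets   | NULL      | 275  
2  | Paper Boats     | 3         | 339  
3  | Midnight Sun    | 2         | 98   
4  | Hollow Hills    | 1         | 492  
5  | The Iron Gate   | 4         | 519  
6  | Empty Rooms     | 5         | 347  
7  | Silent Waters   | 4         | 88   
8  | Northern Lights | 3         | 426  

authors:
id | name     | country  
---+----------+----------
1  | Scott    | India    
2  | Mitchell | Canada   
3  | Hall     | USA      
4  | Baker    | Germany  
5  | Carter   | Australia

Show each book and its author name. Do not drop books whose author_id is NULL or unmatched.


LEFT JOIN keeps every row from books (the left table); where author_id has no match in authors, the author columns become NULL. Walk through each book:
  - book 1 (Quiet Streets): author_id=NULL, no match -> kept with NULL
  - book 2 (Paper Boats): author_id=3 -> matches Hall
  - book 3 (Midnight Sun): author_id=2 -> matches Mitchell
  - book 4 (Hollow Hills): author_id=1 -> matches Scott
  - book 5 (The Iron Gate): author_id=4 -> matches Baker
  - book 6 (Empty Rooms): author_id=5 -> matches Carter
  - book 7 (Silent Waters): author_id=4 -> matches Baker
  - book 8 (Northern Lights): author_id=3 -> matches Hall
All 8 rows appear; 1 has NULL author.

SQL:
SELECT a.title, b.name AS author
FROM books a
LEFT JOIN authors b ON a.author_id = b.id

Result:
title           | author  
----------------+---------
Quiet Streets   | NULL    
Paper Boats     | Hall    
Midnight Sun    | Mitchell
Hollow Hills    | Scott   
The Iron Gate   | Baker   
Empty Rooms     | Carter  
Silent Waters   | Baker   
Northern Lights | Hall    


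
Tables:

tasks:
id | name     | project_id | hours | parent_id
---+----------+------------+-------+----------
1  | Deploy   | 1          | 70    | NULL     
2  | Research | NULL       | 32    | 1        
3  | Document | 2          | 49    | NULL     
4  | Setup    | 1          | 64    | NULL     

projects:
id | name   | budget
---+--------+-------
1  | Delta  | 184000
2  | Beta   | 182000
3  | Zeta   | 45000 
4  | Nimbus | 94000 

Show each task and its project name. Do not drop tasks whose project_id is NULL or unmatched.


LEFT JOIN keeps every row from tasks (the left table); where project_id has no match in projects, the project columns become NULL. Walk through each task:
  - task 1 (Deploy): project_id=1 -> matches Delta
  - task 2 (Research): project_id=NULL, no match -> kept with NULL
  - task 3 (Document): project_id=2 -> matches Beta
  - task 4 (Setup): project_id=1 -> matches Delta
All 4 rows appear; 1 has NULL project.

SQL:
SELECT a.name, b.name AS project
FROM tasks a
LEFT JOIN projects b ON a.project_id = b.id

Result:
name     | project
---------+--------
Deploy   | Delta  
Research | NULL   
Document | Beta   
Setup    | Delta  


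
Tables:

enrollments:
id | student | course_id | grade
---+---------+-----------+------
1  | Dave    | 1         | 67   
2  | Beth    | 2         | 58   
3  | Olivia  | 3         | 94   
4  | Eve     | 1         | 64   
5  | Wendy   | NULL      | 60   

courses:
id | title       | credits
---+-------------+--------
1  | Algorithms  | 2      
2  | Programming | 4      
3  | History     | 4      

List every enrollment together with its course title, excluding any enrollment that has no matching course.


INNER JOIN keeps only enrollments rows whose course_id matches an id in courses. Walk through each enrollment:
  - enrollment 1 (Dave): course_id=1 -> matches Algorithms
  - enrollment 2 (Beth): course_id=2 -> matches Programming
  - enrollment 3 (Olivia): course_id=3 -> matches History
  - enrollment 4 (Eve): course_id=1 -> matches Algorithms
  - enrollment 5 (Wendy): course_id=NULL, no match -> dropped
So 1 of 5 rows is dropped.

SQL:
SELECT a.student, b.title AS course
FROM enrollments a
INNER JOIN courses b ON a.course_id = b.id

Result:
student | course     
--------+------------
Dave    | Algorithms 
Beth    | Programming
Olivia  | History    
Eve     | Algorithms 


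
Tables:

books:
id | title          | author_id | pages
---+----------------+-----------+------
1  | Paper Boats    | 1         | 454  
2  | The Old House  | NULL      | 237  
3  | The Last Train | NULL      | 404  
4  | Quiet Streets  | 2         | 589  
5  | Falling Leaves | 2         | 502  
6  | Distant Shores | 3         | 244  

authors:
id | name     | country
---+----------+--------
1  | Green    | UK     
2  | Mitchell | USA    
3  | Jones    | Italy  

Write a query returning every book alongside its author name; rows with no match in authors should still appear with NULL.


LEFT JOIN keeps every row from books (the left table); where author_id has no match in authors, the author columns become NULL. Walk through each book:
  - book 1 (Paper Boats): author_id=1 -> matches Green
  - book 2 (The Old House): author_id=NULL, no match -> kept with NULL
  - book 3 (The Last Train): author_id=NULL, no match -> kept with NULL
  - book 4 (Quiet Streets): author_id=2 -> matches Mitchell
  - book 5 (Falling Leaves): author_id=2 -> matches Mitchell
  - book 6 (Distant Shores): author_id=3 -> matches Jones
All 6 rows appear; 2 have NULL author.

SQL:
SELECT a.title, b.name AS author
FROM books a
LEFT JOIN authors b ON a.author_id = b.id

Result:
title          | author  
---------------+---------
Paper Boats    | Green   
The Old House  | NULL    
The Last Train | NULL    
Quiet Streets  | Mitchell
Falling Leaves | Mitchell
Distant Shores | Jones   


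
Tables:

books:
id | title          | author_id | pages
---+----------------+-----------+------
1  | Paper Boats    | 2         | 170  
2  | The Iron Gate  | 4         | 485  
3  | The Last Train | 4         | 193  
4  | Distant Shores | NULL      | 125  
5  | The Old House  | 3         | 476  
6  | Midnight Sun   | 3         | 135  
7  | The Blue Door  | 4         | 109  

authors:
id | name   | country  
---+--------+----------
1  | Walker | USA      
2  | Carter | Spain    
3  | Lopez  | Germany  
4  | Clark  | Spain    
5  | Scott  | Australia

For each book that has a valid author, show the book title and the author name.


INNER JOIN keeps only books rows whose author_id matches an id in authors. Walk through each book:
  - book 1 (Paper Boats): author_id=2 -> matches Carter
  - book 2 (The Iron Gate): author_id=4 -> matches Clark
  - book 3 (The Last Train): author_id=4 -> matches Clark
  - book 4 (Distant Shores): author_id=NULL, no match -> dropped
  - book 5 (The Old House): author_id=3 -> matches Lopez
  - book 6 (Midnight Sun): author_id=3 -> matches Lopez
  - book 7 (The Blue Door): author_id=4 -> matches Clark
So 1 of 7 rows is dropped.

SQL:
SELECT a.title, b.name AS author
FROM books a
INNER JOIN authors b ON a.author_id = b.id

Result:
title          | author
---------------+-------
Paper Boats    | Carter
The Iron Gate  | Clark 
The Last Train | Clark 
The Old House  | Lopez 
Midnight Sun   | Lopez 
The Blue Door  | Clark 


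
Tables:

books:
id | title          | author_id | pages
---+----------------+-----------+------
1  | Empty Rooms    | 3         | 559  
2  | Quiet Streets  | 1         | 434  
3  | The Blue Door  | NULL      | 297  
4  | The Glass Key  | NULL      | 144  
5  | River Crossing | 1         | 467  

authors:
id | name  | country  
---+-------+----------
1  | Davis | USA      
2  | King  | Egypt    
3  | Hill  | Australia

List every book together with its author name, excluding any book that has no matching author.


INNER JOIN keeps only books rows whose author_id matches an id in authors. Walk through each book:
  - book 1 (Empty Rooms): author_id=3 -> matches Hill
  - book 2 (Quiet Streets): author_id=1 -> matches Davis
  - book 3 (The Blue Door): author_id=NULL, no match -> dropped
  - book 4 (The Glass Key): author_id=NULL, no match -> dropped
  - book 5 (River Crossing): author_id=1 -> matches Davis
So 2 of 5 rows are dropped.

SQL:
SELECT a.title, b.name AS author
FROM books a
INNER JOIN authors b ON a.author_id = b.id

Result:
title          | author
---------------+-------
Empty Rooms    | Hill  
Quiet Streets  | Davis 
River Crossing | Davis 
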